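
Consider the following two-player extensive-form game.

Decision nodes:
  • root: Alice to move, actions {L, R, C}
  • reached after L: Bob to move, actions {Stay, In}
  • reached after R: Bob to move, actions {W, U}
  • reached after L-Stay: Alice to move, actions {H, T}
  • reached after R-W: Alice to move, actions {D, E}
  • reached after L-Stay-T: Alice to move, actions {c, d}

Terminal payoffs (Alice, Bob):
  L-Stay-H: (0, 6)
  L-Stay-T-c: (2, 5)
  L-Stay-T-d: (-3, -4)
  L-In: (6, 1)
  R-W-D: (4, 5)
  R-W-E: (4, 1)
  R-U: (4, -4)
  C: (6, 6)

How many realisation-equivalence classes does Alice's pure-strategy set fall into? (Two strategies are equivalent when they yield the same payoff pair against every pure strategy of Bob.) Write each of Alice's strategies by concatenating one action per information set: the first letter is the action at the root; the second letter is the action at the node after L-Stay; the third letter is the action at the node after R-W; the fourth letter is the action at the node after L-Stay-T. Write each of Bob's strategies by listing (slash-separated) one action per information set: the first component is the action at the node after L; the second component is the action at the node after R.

6

Alice has 24 pure strategies: LHDc, LHDd, LHEc, LHEd, LTDc, LTDd, LTEc, LTEd, RHDc, RHDd, RHEc, RHEd, RTDc, RTDd, RTEc, RTEd, CHDc, CHDd, CHEc, CHEd, CTDc, CTDd, CTEc, CTEd. Columns: Stay/W, Stay/U, In/W, In/U.
{LHDc, LHDd, LHEc, LHEd} → row (0,6) (0,6) (6,1) (6,1)
{LTDc, LTEc} → row (2,5) (2,5) (6,1) (6,1)
{LTDd, LTEd} → row (-3,-4) (-3,-4) (6,1) (6,1)
{RHDc, RHDd, RTDc, RTDd} → row (4,5) (4,-4) (4,5) (4,-4)
{RHEc, RHEd, RTEc, RTEd} → row (4,1) (4,-4) (4,1) (4,-4)
{CHDc, CHDd, CHEc, CHEd, CTDc, CTDd, CTEc, CTEd} → row (6,6) (6,6) (6,6) (6,6)
That's 6 distinct rows out of 24 strategies.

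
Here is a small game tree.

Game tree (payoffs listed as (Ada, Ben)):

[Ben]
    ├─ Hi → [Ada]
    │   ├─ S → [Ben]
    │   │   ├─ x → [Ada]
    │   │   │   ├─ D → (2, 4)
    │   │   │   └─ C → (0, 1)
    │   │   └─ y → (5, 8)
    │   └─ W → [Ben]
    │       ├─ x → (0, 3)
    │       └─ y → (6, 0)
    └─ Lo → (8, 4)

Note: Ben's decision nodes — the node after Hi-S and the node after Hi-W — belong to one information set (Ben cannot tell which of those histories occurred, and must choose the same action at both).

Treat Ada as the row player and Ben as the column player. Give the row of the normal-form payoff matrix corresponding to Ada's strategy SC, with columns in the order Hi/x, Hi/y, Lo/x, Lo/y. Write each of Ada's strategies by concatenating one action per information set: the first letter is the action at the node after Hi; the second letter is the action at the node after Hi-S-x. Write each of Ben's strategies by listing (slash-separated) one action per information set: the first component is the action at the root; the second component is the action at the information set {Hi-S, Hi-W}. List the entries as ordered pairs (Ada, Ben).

vs Hi/x: Ben plays Hi → Ada plays S at [Hi] → Ben plays x at [Hi-S] → Ada plays C at [Hi-S-x] → (0, 1)
vs Hi/y: Ben plays Hi → Ada plays S at [Hi] → Ben plays y at [Hi-S] → (5, 8)
vs Lo/x: Ben plays Lo → (8, 4)
vs Lo/y: Ben plays Lo → (8, 4)

(0,1) (5,8) (8,4) (8,4)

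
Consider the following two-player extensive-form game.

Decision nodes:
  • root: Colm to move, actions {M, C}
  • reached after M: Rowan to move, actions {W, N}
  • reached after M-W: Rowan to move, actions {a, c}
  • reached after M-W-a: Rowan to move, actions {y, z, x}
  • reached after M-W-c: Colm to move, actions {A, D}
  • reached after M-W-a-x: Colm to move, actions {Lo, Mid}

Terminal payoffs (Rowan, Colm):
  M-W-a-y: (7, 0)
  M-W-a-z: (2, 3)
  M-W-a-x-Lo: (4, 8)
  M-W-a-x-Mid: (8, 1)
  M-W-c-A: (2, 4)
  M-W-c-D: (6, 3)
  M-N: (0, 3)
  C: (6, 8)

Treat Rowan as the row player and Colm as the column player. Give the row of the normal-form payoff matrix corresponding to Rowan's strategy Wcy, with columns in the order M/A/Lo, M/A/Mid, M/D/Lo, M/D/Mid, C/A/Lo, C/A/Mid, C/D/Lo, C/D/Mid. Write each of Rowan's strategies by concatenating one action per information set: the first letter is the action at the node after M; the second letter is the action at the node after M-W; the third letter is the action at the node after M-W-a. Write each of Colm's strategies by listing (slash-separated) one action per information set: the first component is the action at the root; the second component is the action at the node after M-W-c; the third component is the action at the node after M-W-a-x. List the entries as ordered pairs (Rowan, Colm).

vs M/A/Lo: Colm plays M → Rowan plays W at [M] → Rowan plays c at [M-W] → Colm plays A at [M-W-c] → (2, 4)
vs M/A/Mid: Colm plays M → Rowan plays W at [M] → Rowan plays c at [M-W] → Colm plays A at [M-W-c] → (2, 4)
vs M/D/Lo: Colm plays M → Rowan plays W at [M] → Rowan plays c at [M-W] → Colm plays D at [M-W-c] → (6, 3)
vs M/D/Mid: Colm plays M → Rowan plays W at [M] → Rowan plays c at [M-W] → Colm plays D at [M-W-c] → (6, 3)
vs C/A/Lo: Colm plays C → (6, 8)
vs C/A/Mid: Colm plays C → (6, 8)
vs C/D/Lo: Colm plays C → (6, 8)
vs C/D/Mid: Colm plays C → (6, 8)

(2,4) (2,4) (6,3) (6,3) (6,8) (6,8) (6,8) (6,8)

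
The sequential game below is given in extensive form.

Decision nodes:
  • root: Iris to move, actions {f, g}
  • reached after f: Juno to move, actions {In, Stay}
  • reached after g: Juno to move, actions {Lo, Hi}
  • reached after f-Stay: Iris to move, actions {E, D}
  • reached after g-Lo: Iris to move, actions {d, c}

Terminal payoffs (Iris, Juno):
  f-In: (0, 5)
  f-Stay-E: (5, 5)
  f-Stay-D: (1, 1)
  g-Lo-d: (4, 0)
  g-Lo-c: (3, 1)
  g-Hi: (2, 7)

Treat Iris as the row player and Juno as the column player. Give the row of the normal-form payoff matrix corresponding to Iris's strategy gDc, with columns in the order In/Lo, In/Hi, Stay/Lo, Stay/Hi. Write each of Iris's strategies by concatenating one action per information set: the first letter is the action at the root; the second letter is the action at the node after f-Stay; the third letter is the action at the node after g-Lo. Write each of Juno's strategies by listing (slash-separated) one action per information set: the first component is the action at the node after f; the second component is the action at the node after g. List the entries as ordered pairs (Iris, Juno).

(3,1) (2,7) (3,1) (2,7)

vs In/Lo: Iris plays g → Juno plays Lo at [g] → Iris plays c at [g-Lo] → (3, 1)
vs In/Hi: Iris plays g → Juno plays Hi at [g] → (2, 7)
vs Stay/Lo: Iris plays g → Juno plays Lo at [g] → Iris plays c at [g-Lo] → (3, 1)
vs Stay/Hi: Iris plays g → Juno plays Hi at [g] → (2, 7)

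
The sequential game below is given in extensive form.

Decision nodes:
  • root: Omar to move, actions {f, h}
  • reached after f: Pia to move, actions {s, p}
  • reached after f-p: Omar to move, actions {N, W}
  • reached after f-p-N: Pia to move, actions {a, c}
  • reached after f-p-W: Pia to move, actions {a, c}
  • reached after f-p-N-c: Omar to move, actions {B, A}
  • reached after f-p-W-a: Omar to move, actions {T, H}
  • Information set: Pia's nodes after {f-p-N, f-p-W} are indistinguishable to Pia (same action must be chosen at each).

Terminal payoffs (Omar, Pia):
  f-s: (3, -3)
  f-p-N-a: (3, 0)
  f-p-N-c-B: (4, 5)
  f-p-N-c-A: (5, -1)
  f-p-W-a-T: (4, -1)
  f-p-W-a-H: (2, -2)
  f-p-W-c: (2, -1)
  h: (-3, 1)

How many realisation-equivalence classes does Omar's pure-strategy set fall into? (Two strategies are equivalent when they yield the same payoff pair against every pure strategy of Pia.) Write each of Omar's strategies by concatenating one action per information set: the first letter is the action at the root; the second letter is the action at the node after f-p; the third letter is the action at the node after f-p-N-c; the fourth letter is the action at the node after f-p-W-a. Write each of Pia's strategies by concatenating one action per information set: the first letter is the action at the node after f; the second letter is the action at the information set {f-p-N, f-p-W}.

Omar has 16 pure strategies: fNBT, fNBH, fNAT, fNAH, fWBT, fWBH, fWAT, fWAH, hNBT, hNBH, hNAT, hNAH, hWBT, hWBH, hWAT, hWAH. Columns: sa, sc, pa, pc.
{fNBT, fNBH} → row (3,-3) (3,-3) (3,0) (4,5)
{fNAT, fNAH} → row (3,-3) (3,-3) (3,0) (5,-1)
{fWBT, fWAT} → row (3,-3) (3,-3) (4,-1) (2,-1)
{fWBH, fWAH} → row (3,-3) (3,-3) (2,-2) (2,-1)
{hNBT, hNBH, hNAT, hNAH, hWBT, hWBH, hWAT, hWAH} → row (-3,1) (-3,1) (-3,1) (-3,1)
That's 5 distinct rows out of 16 strategies.

5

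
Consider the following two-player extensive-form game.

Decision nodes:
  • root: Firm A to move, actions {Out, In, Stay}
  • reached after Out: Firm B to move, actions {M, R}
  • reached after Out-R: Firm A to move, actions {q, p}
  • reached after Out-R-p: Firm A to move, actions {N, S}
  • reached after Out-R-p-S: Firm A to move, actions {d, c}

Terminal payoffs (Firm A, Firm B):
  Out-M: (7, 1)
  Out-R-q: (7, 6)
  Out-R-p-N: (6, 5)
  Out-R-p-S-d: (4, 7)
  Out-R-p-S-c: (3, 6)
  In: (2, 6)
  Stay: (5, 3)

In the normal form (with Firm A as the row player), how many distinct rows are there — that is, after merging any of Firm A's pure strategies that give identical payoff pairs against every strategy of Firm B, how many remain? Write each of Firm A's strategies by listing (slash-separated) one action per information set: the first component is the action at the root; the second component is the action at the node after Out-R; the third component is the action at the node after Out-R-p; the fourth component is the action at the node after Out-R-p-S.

6

Firm A has 24 pure strategies: Out/q/N/d, Out/q/N/c, Out/q/S/d, Out/q/S/c, Out/p/N/d, Out/p/N/c, Out/p/S/d, Out/p/S/c, In/q/N/d, In/q/N/c, In/q/S/d, In/q/S/c, In/p/N/d, In/p/N/c, In/p/S/d, In/p/S/c, Stay/q/N/d, Stay/q/N/c, Stay/q/S/d, Stay/q/S/c, Stay/p/N/d, Stay/p/N/c, Stay/p/S/d, Stay/p/S/c. Columns: M, R.
{Out/q/N/d, Out/q/N/c, Out/q/S/d, Out/q/S/c} → row (7,1) (7,6)
{Out/p/N/d, Out/p/N/c} → row (7,1) (6,5)
{Out/p/S/d} → row (7,1) (4,7)
{Out/p/S/c} → row (7,1) (3,6)
{In/q/N/d, In/q/N/c, In/q/S/d, In/q/S/c, In/p/N/d, In/p/N/c, In/p/S/d, In/p/S/c} → row (2,6) (2,6)
{Stay/q/N/d, Stay/q/N/c, Stay/q/S/d, Stay/q/S/c, Stay/p/N/d, Stay/p/N/c, Stay/p/S/d, Stay/p/S/c} → row (5,3) (5,3)
That's 6 distinct rows out of 24 strategies.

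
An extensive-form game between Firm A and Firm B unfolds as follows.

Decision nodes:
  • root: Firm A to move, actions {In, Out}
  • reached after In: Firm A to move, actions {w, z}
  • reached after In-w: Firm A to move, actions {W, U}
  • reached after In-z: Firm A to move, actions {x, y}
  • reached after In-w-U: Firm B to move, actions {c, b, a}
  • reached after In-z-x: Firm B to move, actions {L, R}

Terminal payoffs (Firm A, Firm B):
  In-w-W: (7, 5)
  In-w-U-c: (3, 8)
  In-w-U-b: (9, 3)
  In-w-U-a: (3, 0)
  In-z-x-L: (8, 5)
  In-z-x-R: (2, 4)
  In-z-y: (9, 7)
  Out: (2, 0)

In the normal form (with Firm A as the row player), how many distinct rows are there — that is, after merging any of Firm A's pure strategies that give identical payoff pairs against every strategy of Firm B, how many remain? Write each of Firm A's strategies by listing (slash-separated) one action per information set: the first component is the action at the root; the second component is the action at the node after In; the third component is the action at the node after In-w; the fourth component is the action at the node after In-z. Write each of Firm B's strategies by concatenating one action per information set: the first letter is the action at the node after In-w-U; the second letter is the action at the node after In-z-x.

5

Firm A has 16 pure strategies: In/w/W/x, In/w/W/y, In/w/U/x, In/w/U/y, In/z/W/x, In/z/W/y, In/z/U/x, In/z/U/y, Out/w/W/x, Out/w/W/y, Out/w/U/x, Out/w/U/y, Out/z/W/x, Out/z/W/y, Out/z/U/x, Out/z/U/y. Columns: cL, cR, bL, bR, aL, aR.
{In/w/W/x, In/w/W/y} → row (7,5) (7,5) (7,5) (7,5) (7,5) (7,5)
{In/w/U/x, In/w/U/y} → row (3,8) (3,8) (9,3) (9,3) (3,0) (3,0)
{In/z/W/x, In/z/U/x} → row (8,5) (2,4) (8,5) (2,4) (8,5) (2,4)
{In/z/W/y, In/z/U/y} → row (9,7) (9,7) (9,7) (9,7) (9,7) (9,7)
{Out/w/W/x, Out/w/W/y, Out/w/U/x, Out/w/U/y, Out/z/W/x, Out/z/W/y, Out/z/U/x, Out/z/U/y} → row (2,0) (2,0) (2,0) (2,0) (2,0) (2,0)
That's 5 distinct rows out of 16 strategies.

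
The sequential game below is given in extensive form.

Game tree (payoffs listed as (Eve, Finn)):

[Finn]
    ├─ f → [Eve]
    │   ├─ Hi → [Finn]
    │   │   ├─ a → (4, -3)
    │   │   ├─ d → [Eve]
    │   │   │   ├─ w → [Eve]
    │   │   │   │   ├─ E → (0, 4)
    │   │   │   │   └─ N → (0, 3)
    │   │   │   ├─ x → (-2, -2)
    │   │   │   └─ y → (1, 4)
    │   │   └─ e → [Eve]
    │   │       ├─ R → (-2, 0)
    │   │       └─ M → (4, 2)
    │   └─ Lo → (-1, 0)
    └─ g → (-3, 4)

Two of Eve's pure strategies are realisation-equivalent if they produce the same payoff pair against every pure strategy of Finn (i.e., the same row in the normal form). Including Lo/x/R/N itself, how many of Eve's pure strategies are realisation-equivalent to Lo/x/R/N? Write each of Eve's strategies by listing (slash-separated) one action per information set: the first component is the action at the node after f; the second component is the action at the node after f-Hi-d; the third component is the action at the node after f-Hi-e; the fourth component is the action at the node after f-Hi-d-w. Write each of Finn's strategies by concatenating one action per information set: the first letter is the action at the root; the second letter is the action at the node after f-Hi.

Row for Lo/x/R/N (columns fa, fd, fe, ga, gd, ge): (-1,0) (-1,0) (-1,0) (-3,4) (-3,4) (-3,4).
Under Lo/x/R/N, Eve's choice at the node after f-Hi-d and at the node after f-Hi-e and at the node after f-Hi-d-w can never be reached regardless of what Finn does, so varying those choices leaves every outcome unchanged.
Holding the reachable choices fixed and varying the unreachable ones freely already gives 3 × 2 × 2 = 12 equivalent strategies.
No other strategy reproduces this row, so those 12 are the full class: Lo/w/R/E, Lo/w/R/N, Lo/w/M/E, Lo/w/M/N, Lo/x/R/E, Lo/x/R/N, Lo/x/M/E, Lo/x/M/N, Lo/y/R/E, Lo/y/R/N, Lo/y/M/E, Lo/y/M/N.

12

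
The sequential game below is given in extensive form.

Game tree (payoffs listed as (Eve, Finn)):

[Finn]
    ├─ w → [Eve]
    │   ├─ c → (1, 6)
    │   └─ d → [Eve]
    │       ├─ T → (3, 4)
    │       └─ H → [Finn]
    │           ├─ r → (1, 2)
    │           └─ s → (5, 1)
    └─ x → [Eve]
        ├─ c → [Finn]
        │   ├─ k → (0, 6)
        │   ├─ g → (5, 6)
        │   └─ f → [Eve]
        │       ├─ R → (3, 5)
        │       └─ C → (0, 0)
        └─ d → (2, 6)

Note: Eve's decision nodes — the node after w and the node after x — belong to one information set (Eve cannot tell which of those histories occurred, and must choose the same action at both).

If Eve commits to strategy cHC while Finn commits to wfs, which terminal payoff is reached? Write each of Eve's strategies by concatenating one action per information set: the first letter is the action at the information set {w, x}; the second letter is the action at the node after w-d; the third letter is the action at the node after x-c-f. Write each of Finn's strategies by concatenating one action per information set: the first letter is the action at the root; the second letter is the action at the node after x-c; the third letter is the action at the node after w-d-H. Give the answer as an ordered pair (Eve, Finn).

Trace the play path from the root:
  Finn plays w
  Eve plays c at [w]
→ terminal payoff (1, 6).
(Eve's choice at the node after w-d is never reached on this path, so it doesn't affect the outcome.)

(1, 6)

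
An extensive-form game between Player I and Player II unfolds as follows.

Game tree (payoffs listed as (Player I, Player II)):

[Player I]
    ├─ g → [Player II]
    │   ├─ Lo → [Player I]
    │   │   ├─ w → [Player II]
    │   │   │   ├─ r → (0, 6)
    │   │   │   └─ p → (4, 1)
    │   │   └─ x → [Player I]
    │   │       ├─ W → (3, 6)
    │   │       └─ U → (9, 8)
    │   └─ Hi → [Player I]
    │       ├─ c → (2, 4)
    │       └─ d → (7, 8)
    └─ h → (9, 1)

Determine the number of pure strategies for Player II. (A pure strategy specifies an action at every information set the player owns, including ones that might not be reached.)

4

Player II owns the node after g with actions {Lo, Hi} — two choices.
Player II owns the node after g-Lo-w with actions {r, p} — two choices.
A pure strategy fixes one action at each information set independently, so the count is the product 2 × 2 = 4.
(For reference, Player I has 16 pure strategies, giving a 4×16 normal-form matrix.)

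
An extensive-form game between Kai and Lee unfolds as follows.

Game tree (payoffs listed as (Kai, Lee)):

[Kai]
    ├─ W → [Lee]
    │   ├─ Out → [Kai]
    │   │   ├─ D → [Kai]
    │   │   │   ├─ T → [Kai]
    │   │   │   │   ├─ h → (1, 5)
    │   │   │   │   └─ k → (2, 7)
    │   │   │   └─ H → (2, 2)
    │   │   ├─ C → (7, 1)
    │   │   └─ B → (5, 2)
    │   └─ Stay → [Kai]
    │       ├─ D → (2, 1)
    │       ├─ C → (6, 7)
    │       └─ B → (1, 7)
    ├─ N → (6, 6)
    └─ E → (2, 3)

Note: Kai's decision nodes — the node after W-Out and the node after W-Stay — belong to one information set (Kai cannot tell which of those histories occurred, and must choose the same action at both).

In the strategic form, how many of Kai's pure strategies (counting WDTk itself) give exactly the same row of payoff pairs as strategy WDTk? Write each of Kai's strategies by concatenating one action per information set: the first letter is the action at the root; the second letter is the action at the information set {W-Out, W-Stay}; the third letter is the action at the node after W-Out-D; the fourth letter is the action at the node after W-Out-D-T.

1

Row for WDTk (columns Out, Stay): (2,7) (2,1).
Every one of Kai's information sets is on the play path for some reply by Lee when Kai follows WDTk.
Changing the action at any of them therefore changes at least one column, so only WDTk itself gives this row.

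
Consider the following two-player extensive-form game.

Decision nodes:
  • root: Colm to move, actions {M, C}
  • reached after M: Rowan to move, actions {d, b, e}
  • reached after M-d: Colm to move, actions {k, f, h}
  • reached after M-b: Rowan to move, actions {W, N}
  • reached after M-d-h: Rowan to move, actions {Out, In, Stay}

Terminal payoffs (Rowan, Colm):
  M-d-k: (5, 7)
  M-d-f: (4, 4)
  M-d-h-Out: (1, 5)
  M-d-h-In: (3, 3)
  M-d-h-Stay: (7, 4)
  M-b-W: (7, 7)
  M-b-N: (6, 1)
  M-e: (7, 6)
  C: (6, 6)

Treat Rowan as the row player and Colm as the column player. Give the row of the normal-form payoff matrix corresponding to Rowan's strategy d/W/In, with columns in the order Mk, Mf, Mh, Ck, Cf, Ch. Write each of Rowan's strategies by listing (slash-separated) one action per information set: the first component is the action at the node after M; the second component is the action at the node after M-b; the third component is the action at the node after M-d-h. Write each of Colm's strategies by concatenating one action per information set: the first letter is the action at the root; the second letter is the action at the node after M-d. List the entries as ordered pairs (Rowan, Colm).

vs Mk: Colm plays M → Rowan plays d at [M] → Colm plays k at [M-d] → (5, 7)
vs Mf: Colm plays M → Rowan plays d at [M] → Colm plays f at [M-d] → (4, 4)
vs Mh: Colm plays M → Rowan plays d at [M] → Colm plays h at [M-d] → Rowan plays In at [M-d-h] → (3, 3)
vs Ck: Colm plays C → (6, 6)
vs Cf: Colm plays C → (6, 6)
vs Ch: Colm plays C → (6, 6)

(5,7) (4,4) (3,3) (6,6) (6,6) (6,6)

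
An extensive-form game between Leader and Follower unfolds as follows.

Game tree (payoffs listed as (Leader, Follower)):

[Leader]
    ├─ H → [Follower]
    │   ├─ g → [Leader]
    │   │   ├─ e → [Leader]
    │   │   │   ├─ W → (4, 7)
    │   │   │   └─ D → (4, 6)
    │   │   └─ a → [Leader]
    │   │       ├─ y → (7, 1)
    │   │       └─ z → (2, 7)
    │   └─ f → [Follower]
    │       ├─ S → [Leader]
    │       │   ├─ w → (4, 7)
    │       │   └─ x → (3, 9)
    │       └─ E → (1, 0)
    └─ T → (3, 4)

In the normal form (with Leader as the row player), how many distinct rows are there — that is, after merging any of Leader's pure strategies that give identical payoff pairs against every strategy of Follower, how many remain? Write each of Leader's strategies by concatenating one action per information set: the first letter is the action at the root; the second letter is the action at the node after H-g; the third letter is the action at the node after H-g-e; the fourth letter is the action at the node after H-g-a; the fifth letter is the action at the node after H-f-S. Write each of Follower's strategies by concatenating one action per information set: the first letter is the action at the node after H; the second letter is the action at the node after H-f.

9

Leader has 32 pure strategies: HeWyw, HeWyx, HeWzw, HeWzx, HeDyw, HeDyx, HeDzw, HeDzx, HaWyw, HaWyx, HaWzw, HaWzx, HaDyw, HaDyx, HaDzw, HaDzx, TeWyw, TeWyx, TeWzw, TeWzx, TeDyw, TeDyx, TeDzw, TeDzx, TaWyw, TaWyx, TaWzw, TaWzx, TaDyw, TaDyx, TaDzw, TaDzx. Columns: gS, gE, fS, fE.
{HeWyw, HeWzw} → row (4,7) (4,7) (4,7) (1,0)
{HeWyx, HeWzx} → row (4,7) (4,7) (3,9) (1,0)
{HeDyw, HeDzw} → row (4,6) (4,6) (4,7) (1,0)
{HeDyx, HeDzx} → row (4,6) (4,6) (3,9) (1,0)
{HaWyw, HaDyw} → row (7,1) (7,1) (4,7) (1,0)
{HaWyx, HaDyx} → row (7,1) (7,1) (3,9) (1,0)
{HaWzw, HaDzw} → row (2,7) (2,7) (4,7) (1,0)
{HaWzx, HaDzx} → row (2,7) (2,7) (3,9) (1,0)
{TeWyw, TeWyx, TeWzw, TeWzx, TeDyw, TeDyx, TeDzw, TeDzx, TaWyw, TaWyx, TaWzw, TaWzx, TaDyw, TaDyx, TaDzw, TaDzx} → row (3,4) (3,4) (3,4) (3,4)
That's 9 distinct rows out of 32 strategies.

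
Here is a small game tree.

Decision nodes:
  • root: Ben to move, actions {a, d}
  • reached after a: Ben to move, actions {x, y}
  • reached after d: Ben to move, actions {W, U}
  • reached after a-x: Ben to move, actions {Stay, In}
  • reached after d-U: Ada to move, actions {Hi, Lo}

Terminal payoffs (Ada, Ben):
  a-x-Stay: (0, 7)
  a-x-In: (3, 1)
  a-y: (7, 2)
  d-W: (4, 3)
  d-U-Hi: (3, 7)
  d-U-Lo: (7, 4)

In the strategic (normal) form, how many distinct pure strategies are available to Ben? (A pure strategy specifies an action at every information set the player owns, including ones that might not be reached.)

Ben owns the root with actions {a, d} — two choices.
Ben owns the node after a with actions {x, y} — two choices.
Ben owns the node after d with actions {W, U} — two choices.
Ben owns the node after a-x with actions {Stay, In} — two choices.
A pure strategy fixes one action at each information set independently, so the count is the product 2 × 2 × 2 × 2 = 16.
(For reference, Ada has 2 pure strategies, giving a 16×2 normal-form matrix.)

16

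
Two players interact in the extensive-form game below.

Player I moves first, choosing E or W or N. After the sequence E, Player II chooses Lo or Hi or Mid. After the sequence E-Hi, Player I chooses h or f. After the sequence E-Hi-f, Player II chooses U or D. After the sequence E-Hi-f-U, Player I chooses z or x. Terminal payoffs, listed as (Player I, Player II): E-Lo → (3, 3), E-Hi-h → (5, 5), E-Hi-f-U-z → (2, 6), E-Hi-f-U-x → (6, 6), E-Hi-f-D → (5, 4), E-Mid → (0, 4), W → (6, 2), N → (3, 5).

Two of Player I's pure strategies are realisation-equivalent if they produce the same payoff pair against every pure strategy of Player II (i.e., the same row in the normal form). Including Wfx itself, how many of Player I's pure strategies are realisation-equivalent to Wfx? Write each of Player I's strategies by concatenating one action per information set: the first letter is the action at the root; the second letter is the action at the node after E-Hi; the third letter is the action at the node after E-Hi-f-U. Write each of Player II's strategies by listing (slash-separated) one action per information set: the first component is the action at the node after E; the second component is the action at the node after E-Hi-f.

4

Row for Wfx (columns Lo/U, Lo/D, Hi/U, Hi/D, Mid/U, Mid/D): (6,2) (6,2) (6,2) (6,2) (6,2) (6,2).
Under Wfx, Player I's choice at the node after E-Hi and at the node after E-Hi-f-U can never be reached regardless of what Player II does, so varying those choices leaves every outcome unchanged.
Holding the reachable choices fixed and varying the unreachable ones freely already gives 2 × 2 = 4 equivalent strategies.
No other strategy reproduces this row, so those 4 are the full class: Whz, Whx, Wfz, Wfx.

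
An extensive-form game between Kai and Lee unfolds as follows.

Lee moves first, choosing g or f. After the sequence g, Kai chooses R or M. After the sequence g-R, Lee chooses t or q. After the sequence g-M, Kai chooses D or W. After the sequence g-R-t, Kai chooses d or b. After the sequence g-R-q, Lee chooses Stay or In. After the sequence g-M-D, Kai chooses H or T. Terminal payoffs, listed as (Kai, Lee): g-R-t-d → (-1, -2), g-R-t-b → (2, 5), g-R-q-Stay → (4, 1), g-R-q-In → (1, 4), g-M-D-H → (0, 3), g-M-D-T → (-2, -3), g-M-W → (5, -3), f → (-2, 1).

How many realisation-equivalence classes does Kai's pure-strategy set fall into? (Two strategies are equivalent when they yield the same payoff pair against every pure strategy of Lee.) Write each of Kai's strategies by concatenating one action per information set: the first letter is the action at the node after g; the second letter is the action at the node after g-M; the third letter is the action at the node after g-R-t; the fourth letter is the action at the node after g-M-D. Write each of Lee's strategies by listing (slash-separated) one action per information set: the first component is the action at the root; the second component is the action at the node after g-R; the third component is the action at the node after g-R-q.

Kai has 16 pure strategies: RDdH, RDdT, RDbH, RDbT, RWdH, RWdT, RWbH, RWbT, MDdH, MDdT, MDbH, MDbT, MWdH, MWdT, MWbH, MWbT. Columns: g/t/Stay, g/t/In, g/q/Stay, g/q/In, f/t/Stay, f/t/In, f/q/Stay, f/q/In.
{RDdH, RDdT, RWdH, RWdT} → row (-1,-2) (-1,-2) (4,1) (1,4) (-2,1) (-2,1) (-2,1) (-2,1)
{RDbH, RDbT, RWbH, RWbT} → row (2,5) (2,5) (4,1) (1,4) (-2,1) (-2,1) (-2,1) (-2,1)
{MDdH, MDbH} → row (0,3) (0,3) (0,3) (0,3) (-2,1) (-2,1) (-2,1) (-2,1)
{MDdT, MDbT} → row (-2,-3) (-2,-3) (-2,-3) (-2,-3) (-2,1) (-2,1) (-2,1) (-2,1)
{MWdH, MWdT, MWbH, MWbT} → row (5,-3) (5,-3) (5,-3) (5,-3) (-2,1) (-2,1) (-2,1) (-2,1)
That's 5 distinct rows out of 16 strategies.

5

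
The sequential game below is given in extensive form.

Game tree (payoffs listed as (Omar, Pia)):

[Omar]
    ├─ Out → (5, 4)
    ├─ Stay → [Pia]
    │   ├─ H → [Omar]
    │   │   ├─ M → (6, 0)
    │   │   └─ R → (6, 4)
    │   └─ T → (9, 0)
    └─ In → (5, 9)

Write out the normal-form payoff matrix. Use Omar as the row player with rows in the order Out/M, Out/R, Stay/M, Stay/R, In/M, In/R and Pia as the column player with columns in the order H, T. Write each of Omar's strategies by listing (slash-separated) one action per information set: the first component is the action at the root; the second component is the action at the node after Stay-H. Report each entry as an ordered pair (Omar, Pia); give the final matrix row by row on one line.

Out/M: (5,4) (5,4) | Out/R: (5,4) (5,4) | Stay/M: (6,0) (9,0) | Stay/R: (6,4) (9,0) | In/M: (5,9) (5,9) | In/R: (5,9) (5,9)

              H        T
 Out/M    (5,4)    (5,4)
 Out/R    (5,4)    (5,4)
Stay/M    (6,0)    (9,0)
Stay/R    (6,4)    (9,0)
  In/M    (5,9)    (5,9)
  In/R    (5,9)    (5,9)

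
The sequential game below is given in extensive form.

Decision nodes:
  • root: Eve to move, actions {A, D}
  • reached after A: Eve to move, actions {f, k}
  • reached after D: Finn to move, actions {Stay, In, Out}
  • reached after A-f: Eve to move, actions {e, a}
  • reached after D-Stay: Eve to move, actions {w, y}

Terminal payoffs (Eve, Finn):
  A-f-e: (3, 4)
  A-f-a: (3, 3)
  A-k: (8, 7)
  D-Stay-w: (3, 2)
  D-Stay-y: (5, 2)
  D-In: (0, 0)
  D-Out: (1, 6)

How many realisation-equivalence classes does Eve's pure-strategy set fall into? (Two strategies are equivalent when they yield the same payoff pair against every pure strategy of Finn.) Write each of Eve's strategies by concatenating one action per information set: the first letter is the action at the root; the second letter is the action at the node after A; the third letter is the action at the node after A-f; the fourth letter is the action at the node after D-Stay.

5

Eve has 16 pure strategies: Afew, Afey, Afaw, Afay, Akew, Akey, Akaw, Akay, Dfew, Dfey, Dfaw, Dfay, Dkew, Dkey, Dkaw, Dkay. Columns: Stay, In, Out.
{Afew, Afey} → row (3,4) (3,4) (3,4)
{Afaw, Afay} → row (3,3) (3,3) (3,3)
{Akew, Akey, Akaw, Akay} → row (8,7) (8,7) (8,7)
{Dfew, Dfaw, Dkew, Dkaw} → row (3,2) (0,0) (1,6)
{Dfey, Dfay, Dkey, Dkay} → row (5,2) (0,0) (1,6)
That's 5 distinct rows out of 16 strategies.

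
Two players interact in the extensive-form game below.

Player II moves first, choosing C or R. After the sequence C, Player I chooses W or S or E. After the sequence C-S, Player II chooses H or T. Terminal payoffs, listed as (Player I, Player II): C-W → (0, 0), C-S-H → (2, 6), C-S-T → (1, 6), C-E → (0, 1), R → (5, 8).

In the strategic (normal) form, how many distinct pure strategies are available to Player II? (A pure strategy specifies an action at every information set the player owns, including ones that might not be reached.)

Player II owns the root with actions {C, R} — two choices.
Player II owns the node after C-S with actions {H, T} — two choices.
A pure strategy fixes one action at each information set independently, so the count is the product 2 × 2 = 4.
(For reference, Player I has 3 pure strategies, giving a 4×3 normal-form matrix.)

4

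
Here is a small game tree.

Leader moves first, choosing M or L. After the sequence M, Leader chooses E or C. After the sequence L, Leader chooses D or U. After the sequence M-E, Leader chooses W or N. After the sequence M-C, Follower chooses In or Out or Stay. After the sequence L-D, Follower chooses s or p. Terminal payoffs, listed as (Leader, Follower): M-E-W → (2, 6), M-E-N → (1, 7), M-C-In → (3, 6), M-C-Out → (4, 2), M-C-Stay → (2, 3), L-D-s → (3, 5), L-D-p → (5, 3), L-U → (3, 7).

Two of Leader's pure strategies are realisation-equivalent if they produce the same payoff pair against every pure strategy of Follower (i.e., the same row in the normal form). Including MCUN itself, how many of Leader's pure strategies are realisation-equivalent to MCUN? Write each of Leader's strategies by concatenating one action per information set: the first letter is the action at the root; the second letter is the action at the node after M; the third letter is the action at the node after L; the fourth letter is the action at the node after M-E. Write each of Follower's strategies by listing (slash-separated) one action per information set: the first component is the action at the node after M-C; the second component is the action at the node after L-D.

Row for MCUN (columns In/s, In/p, Out/s, Out/p, Stay/s, Stay/p): (3,6) (3,6) (4,2) (4,2) (2,3) (2,3).
Under MCUN, Leader's choice at the node after L and at the node after M-E can never be reached regardless of what Follower does, so varying those choices leaves every outcome unchanged.
Holding the reachable choices fixed and varying the unreachable ones freely already gives 2 × 2 = 4 equivalent strategies.
No other strategy reproduces this row, so those 4 are the full class: MCDW, MCDN, MCUW, MCUN.

4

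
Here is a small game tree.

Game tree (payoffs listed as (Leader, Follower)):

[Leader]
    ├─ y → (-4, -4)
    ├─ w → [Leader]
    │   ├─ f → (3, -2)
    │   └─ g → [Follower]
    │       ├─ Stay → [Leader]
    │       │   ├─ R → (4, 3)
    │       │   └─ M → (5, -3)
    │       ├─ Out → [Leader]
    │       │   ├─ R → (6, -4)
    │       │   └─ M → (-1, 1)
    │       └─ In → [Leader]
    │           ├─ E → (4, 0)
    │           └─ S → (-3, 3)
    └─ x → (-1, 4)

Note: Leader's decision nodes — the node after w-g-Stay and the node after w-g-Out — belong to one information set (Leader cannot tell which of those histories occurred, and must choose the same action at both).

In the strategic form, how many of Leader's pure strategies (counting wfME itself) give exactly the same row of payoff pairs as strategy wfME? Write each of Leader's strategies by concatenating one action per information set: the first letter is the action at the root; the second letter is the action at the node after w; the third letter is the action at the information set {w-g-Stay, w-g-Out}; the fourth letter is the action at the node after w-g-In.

4

Row for wfME (columns Stay, Out, In): (3,-2) (3,-2) (3,-2).
Under wfME, Leader's choice at the information set {w-g-Stay, w-g-Out} and at the node after w-g-In can never be reached regardless of what Follower does, so varying those choices leaves every outcome unchanged.
Holding the reachable choices fixed and varying the unreachable ones freely already gives 2 × 2 = 4 equivalent strategies.
No other strategy reproduces this row, so those 4 are the full class: wfRE, wfRS, wfME, wfMS.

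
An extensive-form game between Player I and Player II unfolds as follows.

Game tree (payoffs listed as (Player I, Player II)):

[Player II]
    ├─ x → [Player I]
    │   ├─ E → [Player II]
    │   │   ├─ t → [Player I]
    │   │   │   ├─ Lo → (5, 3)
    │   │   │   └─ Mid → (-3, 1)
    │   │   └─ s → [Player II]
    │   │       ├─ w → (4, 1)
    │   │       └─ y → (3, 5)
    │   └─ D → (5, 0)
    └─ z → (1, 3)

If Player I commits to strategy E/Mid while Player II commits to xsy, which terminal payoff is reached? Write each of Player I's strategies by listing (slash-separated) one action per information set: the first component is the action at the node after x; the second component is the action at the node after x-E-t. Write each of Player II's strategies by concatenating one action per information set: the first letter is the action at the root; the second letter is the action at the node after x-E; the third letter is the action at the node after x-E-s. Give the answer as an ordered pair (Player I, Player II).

(3, 5)

Trace the play path from the root:
  Player II plays x
  Player I plays E at [x]
  Player II plays s at [x-E]
  Player II plays y at [x-E-s]
→ terminal payoff (3, 5).
(Player I's choice at the node after x-E-t is never reached on this path, so it doesn't affect the outcome.)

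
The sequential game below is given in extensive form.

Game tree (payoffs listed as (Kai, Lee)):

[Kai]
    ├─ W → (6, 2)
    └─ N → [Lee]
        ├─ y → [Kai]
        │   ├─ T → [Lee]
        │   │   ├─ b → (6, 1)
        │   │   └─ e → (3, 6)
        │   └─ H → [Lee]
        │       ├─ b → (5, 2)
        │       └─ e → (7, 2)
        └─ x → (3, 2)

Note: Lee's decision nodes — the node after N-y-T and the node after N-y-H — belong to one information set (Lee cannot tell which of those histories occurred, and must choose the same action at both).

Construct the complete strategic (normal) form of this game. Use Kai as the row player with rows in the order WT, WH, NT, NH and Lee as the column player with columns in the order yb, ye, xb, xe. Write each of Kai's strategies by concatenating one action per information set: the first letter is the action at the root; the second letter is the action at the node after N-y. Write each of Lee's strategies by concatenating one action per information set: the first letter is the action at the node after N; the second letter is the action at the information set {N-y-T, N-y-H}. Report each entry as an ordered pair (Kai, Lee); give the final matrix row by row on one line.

WT: (6,2) (6,2) (6,2) (6,2) | WH: (6,2) (6,2) (6,2) (6,2) | NT: (6,1) (3,6) (3,2) (3,2) | NH: (5,2) (7,2) (3,2) (3,2)

Row WT: yb→(6,2), ye→(6,2), xb→(6,2), xe→(6,2)
Row WH: yb→(6,2), ye→(6,2), xb→(6,2), xe→(6,2)
Row NT: yb→(6,1), ye→(3,6), xb→(3,2), xe→(3,2)
Row NH: yb→(5,2), ye→(7,2), xb→(3,2), xe→(3,2)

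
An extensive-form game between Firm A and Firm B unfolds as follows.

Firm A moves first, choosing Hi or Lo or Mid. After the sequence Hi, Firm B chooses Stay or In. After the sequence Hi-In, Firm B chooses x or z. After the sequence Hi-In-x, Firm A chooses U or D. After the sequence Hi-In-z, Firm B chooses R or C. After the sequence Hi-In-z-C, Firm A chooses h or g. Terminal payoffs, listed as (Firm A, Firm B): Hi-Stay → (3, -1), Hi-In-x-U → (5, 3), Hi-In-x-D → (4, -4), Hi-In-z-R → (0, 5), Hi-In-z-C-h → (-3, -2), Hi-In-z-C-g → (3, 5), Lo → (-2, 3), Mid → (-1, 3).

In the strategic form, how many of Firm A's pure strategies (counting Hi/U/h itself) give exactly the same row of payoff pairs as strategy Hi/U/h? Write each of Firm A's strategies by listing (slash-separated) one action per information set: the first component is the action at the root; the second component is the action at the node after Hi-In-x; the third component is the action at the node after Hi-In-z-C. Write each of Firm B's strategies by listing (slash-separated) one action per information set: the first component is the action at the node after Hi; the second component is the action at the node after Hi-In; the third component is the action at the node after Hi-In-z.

Row for Hi/U/h (columns Stay/x/R, Stay/x/C, Stay/z/R, Stay/z/C, In/x/R, In/x/C, In/z/R, In/z/C): (3,-1) (3,-1) (3,-1) (3,-1) (5,3) (5,3) (0,5) (-3,-2).
Every one of Firm A's information sets is on the play path for some reply by Firm B when Firm A follows Hi/U/h.
Changing the action at any of them therefore changes at least one column, so only Hi/U/h itself gives this row.

1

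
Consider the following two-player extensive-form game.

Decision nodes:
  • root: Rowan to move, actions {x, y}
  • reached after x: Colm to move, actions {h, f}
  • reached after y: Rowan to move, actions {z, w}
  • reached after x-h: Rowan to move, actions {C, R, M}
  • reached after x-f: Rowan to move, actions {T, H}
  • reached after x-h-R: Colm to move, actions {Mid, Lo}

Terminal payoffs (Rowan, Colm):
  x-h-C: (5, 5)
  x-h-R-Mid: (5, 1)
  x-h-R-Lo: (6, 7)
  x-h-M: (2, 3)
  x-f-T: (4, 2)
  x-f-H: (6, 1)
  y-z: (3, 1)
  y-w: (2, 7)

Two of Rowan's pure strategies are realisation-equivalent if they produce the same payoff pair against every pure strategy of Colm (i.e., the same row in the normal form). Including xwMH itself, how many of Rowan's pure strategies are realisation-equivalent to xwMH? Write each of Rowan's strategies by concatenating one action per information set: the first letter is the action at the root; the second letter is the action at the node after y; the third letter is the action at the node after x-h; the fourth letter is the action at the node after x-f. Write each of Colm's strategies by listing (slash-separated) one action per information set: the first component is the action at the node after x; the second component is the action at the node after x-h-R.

Row for xwMH (columns h/Mid, h/Lo, f/Mid, f/Lo): (2,3) (2,3) (6,1) (6,1).
Under xwMH, Rowan's choice at the node after y can never be reached regardless of what Colm does, so varying those choices leaves every outcome unchanged.
Holding the reachable choices fixed and varying the unreachable one freely already gives 2 equivalent strategies.
No other strategy reproduces this row, so those 2 are the full class: xzMH, xwMH.

2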